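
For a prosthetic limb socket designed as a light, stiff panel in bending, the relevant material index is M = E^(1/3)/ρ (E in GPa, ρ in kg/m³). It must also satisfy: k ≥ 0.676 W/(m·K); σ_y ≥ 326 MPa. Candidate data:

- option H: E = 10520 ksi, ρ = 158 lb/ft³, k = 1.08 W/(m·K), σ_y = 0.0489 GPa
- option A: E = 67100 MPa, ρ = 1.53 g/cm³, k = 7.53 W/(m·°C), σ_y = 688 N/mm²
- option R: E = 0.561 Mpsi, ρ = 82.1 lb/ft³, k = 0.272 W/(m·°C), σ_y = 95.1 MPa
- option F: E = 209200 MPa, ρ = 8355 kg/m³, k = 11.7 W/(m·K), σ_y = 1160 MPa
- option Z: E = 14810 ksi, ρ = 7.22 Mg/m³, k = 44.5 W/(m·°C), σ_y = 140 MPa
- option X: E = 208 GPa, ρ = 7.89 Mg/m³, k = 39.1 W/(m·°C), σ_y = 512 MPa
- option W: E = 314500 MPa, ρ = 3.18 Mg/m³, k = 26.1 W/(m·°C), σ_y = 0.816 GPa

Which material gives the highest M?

Screen on constraints: k ≥ 0.676 W/(m·K); σ_y ≥ 326 MPa. Survivors: option A, option F, option X, option W.
After converting to SI:
  option A: E = 67.10 GPa, ρ = 1530 kg/m³
  option F: E = 209.2 GPa, ρ = 8355 kg/m³
  option X: E = 208.0 GPa, ρ = 7890 kg/m³
  option W: E = 314.5 GPa, ρ = 3180 kg/m³
  option A: M = 2.66×10⁻³
  option W: M = 2.14×10⁻³
  option X: M = 0.751×10⁻³
  option F: M = 0.711×10⁻³
The maximum is for option A.

option A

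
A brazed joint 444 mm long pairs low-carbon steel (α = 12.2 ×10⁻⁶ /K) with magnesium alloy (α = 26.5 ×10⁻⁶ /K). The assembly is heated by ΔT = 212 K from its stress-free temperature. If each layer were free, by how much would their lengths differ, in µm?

1350 µm

Δα = |12.2 − 26.5|×10⁻⁶/K = 14.3×10⁻⁶/K.
ΔL_mismatch = Δα·L·ΔT = 14.3×10⁻⁶ × 444.0 mm × 212.0 K = 1350 µm.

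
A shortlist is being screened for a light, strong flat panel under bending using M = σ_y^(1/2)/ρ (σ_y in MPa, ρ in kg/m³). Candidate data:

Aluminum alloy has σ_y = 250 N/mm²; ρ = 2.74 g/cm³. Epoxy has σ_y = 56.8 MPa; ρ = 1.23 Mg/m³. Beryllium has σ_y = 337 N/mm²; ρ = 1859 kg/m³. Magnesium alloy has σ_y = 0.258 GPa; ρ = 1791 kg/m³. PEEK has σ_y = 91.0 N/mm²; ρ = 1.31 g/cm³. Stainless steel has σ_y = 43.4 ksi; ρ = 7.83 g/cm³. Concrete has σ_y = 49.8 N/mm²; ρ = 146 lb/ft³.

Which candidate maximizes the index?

After converting to SI:
  aluminum alloy: σ_y = 250.0 MPa, ρ = 2740 kg/m³
  epoxy: σ_y = 56.80 MPa, ρ = 1230 kg/m³
  beryllium: σ_y = 337.0 MPa, ρ = 1859 kg/m³
  magnesium alloy: σ_y = 258.0 MPa, ρ = 1791 kg/m³
  PEEK: σ_y = 91.00 MPa, ρ = 1310 kg/m³
  stainless steel: σ_y = 299.2 MPa, ρ = 7830 kg/m³
  concrete: σ_y = 49.80 MPa, ρ = 2339 kg/m³
  beryllium: M = 9.87×10⁻³
  magnesium alloy: M = 8.97×10⁻³
  PEEK: M = 7.28×10⁻³
  epoxy: M = 6.13×10⁻³
  aluminum alloy: M = 5.77×10⁻³
  concrete: M = 3.02×10⁻³
  stainless steel: M = 2.21×10⁻³
The maximum is for beryllium.

beryllium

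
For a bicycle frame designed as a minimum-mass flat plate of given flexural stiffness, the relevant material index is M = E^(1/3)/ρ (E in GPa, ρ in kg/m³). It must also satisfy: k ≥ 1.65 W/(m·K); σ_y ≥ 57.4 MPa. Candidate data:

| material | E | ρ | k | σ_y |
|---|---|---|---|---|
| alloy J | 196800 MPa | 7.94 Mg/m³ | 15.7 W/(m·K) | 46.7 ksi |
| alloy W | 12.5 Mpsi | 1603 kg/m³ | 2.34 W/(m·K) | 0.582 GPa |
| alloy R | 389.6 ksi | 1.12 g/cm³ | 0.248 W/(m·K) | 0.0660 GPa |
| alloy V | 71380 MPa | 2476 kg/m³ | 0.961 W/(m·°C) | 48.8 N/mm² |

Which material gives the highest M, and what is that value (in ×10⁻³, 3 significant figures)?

Screen on constraints: k ≥ 1.65 W/(m·K); σ_y ≥ 57.4 MPa. Survivors: alloy J, alloy W.
Putting every candidate on a common basis:
  alloy J: E = 196.8 GPa, ρ = 7940 kg/m³
  alloy W: E = 86.18 GPa, ρ = 1603 kg/m³
  alloy W: M = 2.76×10⁻³
  alloy J: M = 0.733×10⁻³
Alloy W has the largest M.

alloy W, M = 2.76×10⁻³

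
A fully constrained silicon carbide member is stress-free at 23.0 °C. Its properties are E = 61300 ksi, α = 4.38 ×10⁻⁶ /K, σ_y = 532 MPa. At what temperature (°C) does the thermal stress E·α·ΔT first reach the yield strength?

310 °C

E = 61300 ksi = 422.6 GPa.
E·α·ΔT = 532.0 MPa ⇒ ΔT = 532.0 / (422.6×10³ × 4.38×10⁻⁶) = 287.4 K.
T = 23.0 + 287.4 = 310.4 °C.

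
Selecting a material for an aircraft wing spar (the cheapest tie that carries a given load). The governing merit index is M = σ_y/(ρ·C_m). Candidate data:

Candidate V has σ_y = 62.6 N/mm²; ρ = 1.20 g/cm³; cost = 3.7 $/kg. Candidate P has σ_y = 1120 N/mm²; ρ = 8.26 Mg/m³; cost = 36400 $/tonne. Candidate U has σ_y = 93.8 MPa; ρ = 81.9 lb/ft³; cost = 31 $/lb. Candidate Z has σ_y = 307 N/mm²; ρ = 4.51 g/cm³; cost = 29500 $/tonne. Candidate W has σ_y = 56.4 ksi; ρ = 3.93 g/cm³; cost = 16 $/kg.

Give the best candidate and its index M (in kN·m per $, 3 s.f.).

candidate V, M = 14.1 kN·m per $

Normalizing units and computing the index:
  candidate V: σ_y = 62.60 MPa, ρ = 1200 kg/m³, cost = 3.700 $/kg
  candidate P: σ_y = 1120 MPa, ρ = 8260 kg/m³, cost = 36.40 $/kg
  candidate U: σ_y = 93.80 MPa, ρ = 1312 kg/m³, cost = 68.34 $/kg
  candidate Z: σ_y = 307.0 MPa, ρ = 4510 kg/m³, cost = 29.50 $/kg
  candidate W: σ_y = 388.9 MPa, ρ = 3930 kg/m³, cost = 16.00 $/kg
  candidate V: M = 14.1 kN·m per $
  candidate W: M = 6.18 kN·m per $
  candidate P: M = 3.73 kN·m per $
  candidate Z: M = 2.31 kN·m per $
  candidate U: M = 1.05 kN·m per $
Candidate V has the largest M.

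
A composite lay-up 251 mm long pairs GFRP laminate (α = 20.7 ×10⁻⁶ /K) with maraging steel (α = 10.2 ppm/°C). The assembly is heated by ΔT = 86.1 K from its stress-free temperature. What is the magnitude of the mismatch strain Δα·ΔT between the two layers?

Δα = |20.7 − 10.2|×10⁻⁶/K = 10.5×10⁻⁶/K.
Mismatch strain = Δα·ΔT = 10.5×10⁻⁶ × 86.1 = 9.04×10⁻⁴.

9.04×10⁻⁴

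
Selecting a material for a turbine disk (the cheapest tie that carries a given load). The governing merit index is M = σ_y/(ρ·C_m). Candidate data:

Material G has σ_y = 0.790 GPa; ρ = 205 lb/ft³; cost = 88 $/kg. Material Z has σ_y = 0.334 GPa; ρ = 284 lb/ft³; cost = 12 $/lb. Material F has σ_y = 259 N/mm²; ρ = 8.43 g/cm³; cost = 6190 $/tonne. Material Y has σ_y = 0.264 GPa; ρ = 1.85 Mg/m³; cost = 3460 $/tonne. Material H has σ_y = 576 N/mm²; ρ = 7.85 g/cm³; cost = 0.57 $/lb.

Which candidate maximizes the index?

After converting to SI:
  material G: σ_y = 790.0 MPa, ρ = 3284 kg/m³, cost = 88.00 $/kg
  material Z: σ_y = 334.0 MPa, ρ = 4549 kg/m³, cost = 26.46 $/kg
  material F: σ_y = 259.0 MPa, ρ = 8430 kg/m³, cost = 6.190 $/kg
  material Y: σ_y = 264.0 MPa, ρ = 1850 kg/m³, cost = 3.460 $/kg
  material H: σ_y = 576.0 MPa, ρ = 7850 kg/m³, cost = 1.257 $/kg
  material H: M = 58.4 kN·m per $
  material Y: M = 41.2 kN·m per $
  material F: M = 4.96 kN·m per $
  material Z: M = 2.78 kN·m per $
  material G: M = 2.73 kN·m per $
The maximum is for material H.

material H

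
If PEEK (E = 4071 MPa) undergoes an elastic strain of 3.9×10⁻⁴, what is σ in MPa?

E = 4071 MPa = 4.071 GPa.
σ = E·ε = 4071 MPa × 3.9×10⁻⁴ = 1.59 MPa.

1.59 MPa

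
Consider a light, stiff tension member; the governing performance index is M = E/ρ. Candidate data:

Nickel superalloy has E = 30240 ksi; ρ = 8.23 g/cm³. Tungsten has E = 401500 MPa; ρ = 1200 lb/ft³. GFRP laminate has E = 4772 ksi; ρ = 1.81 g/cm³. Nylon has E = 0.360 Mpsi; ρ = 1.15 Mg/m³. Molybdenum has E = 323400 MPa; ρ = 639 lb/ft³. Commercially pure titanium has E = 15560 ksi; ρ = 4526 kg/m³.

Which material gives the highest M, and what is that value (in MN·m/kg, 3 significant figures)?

molybdenum, M = 31.6 MN·m/kg

Convert each candidate to consistent units, then evaluate M:
  nickel superalloy: E = 208.5 GPa, ρ = 8230 kg/m³
  tungsten: E = 401.5 GPa, ρ = 19220 kg/m³
  GFRP laminate: E = 32.90 GPa, ρ = 1810 kg/m³
  nylon: E = 2.482 GPa, ρ = 1150 kg/m³
  molybdenum: E = 323.4 GPa, ρ = 10240 kg/m³
  commercially pure titanium: E = 107.3 GPa, ρ = 4526 kg/m³
  molybdenum: M = 31.6 MN·m/kg
  nickel superalloy: M = 25.3 MN·m/kg
  commercially pure titanium: M = 23.7 MN·m/kg
  tungsten: M = 20.9 MN·m/kg
  GFRP laminate: M = 18.2 MN·m/kg
  nylon: M = 2.16 MN·m/kg
Highest index: molybdenum.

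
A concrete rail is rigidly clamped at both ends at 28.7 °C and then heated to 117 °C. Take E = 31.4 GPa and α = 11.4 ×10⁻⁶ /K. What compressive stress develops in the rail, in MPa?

ΔT = 88.30 K. Constrained thermal stress σ = E·α·ΔT = 31.40×10³ MPa × 11.4×10⁻⁶ × 88.30 = 31.6 MPa (compressive).

31.6 MPa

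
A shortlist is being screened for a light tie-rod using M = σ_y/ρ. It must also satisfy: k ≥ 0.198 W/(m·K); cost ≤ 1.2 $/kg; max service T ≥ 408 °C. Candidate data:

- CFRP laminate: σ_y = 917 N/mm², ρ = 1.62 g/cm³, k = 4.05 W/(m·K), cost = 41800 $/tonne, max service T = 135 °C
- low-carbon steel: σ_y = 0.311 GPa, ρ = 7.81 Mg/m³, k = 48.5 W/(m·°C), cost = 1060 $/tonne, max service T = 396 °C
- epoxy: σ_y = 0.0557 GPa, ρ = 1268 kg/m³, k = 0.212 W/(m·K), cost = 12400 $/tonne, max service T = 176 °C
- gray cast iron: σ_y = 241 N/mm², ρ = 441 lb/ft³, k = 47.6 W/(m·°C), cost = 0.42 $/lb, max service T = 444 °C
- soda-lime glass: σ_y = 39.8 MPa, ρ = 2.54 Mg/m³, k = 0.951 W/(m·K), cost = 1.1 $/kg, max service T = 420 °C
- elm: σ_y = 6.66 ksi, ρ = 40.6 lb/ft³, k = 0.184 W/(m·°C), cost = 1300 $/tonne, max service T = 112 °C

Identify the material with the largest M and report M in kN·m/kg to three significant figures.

gray cast iron, M = 34.1 kN·m/kg

Screen on constraints: k ≥ 0.198 W/(m·K); cost ≤ 1.2 $/kg; max service T ≥ 408 °C. Survivors: gray cast iron, soda-lime glass.
In SI units:
  gray cast iron: σ_y = 241.0 MPa, ρ = 7064 kg/m³
  soda-lime glass: σ_y = 39.80 MPa, ρ = 2540 kg/m³
  gray cast iron: M = 34.1 kN·m/kg
  soda-lime glass: M = 15.7 kN·m/kg
Highest index: gray cast iron.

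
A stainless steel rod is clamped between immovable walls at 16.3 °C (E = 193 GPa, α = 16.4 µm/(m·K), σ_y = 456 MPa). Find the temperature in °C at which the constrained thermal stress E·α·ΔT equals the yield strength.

E·α·ΔT = 456.0 MPa ⇒ ΔT = 456.0 / (193.0×10³ × 16.4×10⁻⁶) = 144.1 K.
T = 16.3 + 144.1 = 160.4 °C.

160 °C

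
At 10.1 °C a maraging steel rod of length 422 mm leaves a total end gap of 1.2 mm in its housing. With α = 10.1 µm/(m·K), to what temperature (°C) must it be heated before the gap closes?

α·L₀·ΔT = 1.2 mm ⇒ ΔT = 1.2 / (10.1×10⁻⁶ × 422.0) = 281.5 K.
T = 10.1 + 281.5 = 291.6 °C.

292 °C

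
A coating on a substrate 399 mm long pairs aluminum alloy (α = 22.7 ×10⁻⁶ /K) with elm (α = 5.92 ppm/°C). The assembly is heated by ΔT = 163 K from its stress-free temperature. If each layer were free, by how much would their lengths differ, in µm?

1090 µm

Δα = |22.7 − 5.92|×10⁻⁶/K = 16.8×10⁻⁶/K.
ΔL_mismatch = Δα·L·ΔT = 16.8×10⁻⁶ × 399.0 mm × 163.0 K = 1090 µm.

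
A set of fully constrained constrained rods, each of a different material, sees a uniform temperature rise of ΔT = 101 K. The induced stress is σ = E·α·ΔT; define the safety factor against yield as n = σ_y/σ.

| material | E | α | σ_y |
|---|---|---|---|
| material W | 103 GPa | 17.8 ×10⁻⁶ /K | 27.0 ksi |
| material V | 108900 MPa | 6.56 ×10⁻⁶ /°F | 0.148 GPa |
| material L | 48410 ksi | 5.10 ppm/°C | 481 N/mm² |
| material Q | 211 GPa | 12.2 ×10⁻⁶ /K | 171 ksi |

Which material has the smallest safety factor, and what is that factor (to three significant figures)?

material W, n = 1.01

With everything in SI (GPa, ×10⁻⁶/K, MPa):
  material W: E = 103.0, α = 17.8, σ_y = 186.2 → σ = 185 MPa, n = 1.01
  material V: E = 108.9, α = 11.8, σ_y = 148.0 → σ = 130 MPa, n = 1.14
  material L: E = 333.8, α = 5.10, σ_y = 481.0 → σ = 172 MPa, n = 2.80
  material Q: E = 211.0, α = 12.2, σ_y = 1179 → σ = 260 MPa, n = 4.53
The minimum is material W at n = 1.01.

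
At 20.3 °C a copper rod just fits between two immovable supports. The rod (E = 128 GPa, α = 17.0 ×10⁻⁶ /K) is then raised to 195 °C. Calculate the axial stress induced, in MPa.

380 MPa

ΔT = 174.7 K. Constrained thermal stress σ = E·α·ΔT = 128.0×10³ MPa × 17.0×10⁻⁶ × 174.7 = 380 MPa (compressive).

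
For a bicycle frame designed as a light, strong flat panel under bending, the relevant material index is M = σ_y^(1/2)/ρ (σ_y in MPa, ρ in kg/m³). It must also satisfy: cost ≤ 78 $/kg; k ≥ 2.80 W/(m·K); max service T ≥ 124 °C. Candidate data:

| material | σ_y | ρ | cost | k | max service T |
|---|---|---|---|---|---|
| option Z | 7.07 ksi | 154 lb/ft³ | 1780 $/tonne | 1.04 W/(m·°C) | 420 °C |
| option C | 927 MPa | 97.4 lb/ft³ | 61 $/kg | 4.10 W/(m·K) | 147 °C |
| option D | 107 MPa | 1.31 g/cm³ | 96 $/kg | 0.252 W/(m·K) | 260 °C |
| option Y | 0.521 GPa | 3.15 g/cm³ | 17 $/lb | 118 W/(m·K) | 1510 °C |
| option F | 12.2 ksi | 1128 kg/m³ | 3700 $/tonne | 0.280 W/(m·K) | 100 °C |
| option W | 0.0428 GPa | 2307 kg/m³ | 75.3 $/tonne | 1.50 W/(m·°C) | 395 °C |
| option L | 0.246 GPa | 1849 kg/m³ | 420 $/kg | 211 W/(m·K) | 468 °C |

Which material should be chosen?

Screen on constraints: cost ≤ 78 $/kg; k ≥ 2.80 W/(m·K); max service T ≥ 124 °C. Survivors: option C, option Y.
Putting every candidate on a common basis:
  option C: σ_y = 927.0 MPa, ρ = 1560 kg/m³
  option Y: σ_y = 521.0 MPa, ρ = 3150 kg/m³
  option C: M = 19.5×10⁻³
  option Y: M = 7.25×10⁻³
Option C has the largest M.

option C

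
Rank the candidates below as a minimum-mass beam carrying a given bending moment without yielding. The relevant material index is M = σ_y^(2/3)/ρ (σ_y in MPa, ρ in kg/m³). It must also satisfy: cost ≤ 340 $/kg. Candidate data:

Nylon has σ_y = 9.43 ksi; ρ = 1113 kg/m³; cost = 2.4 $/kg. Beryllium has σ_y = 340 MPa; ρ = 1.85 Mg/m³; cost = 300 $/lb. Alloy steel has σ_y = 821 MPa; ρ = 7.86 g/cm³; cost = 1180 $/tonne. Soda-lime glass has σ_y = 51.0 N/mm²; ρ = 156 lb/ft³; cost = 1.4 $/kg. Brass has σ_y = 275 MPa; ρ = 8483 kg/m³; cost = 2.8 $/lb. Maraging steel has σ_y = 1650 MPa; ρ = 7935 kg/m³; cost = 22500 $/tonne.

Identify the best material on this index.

Screen on constraints: cost ≤ 340 $/kg. Survivors: nylon, alloy steel, soda-lime glass, brass, maraging steel.
Putting every candidate on a common basis:
  nylon: σ_y = 65.02 MPa, ρ = 1113 kg/m³
  alloy steel: σ_y = 821.0 MPa, ρ = 7860 kg/m³
  soda-lime glass: σ_y = 51.00 MPa, ρ = 2499 kg/m³
  brass: σ_y = 275.0 MPa, ρ = 8483 kg/m³
  maraging steel: σ_y = 1650 MPa, ρ = 7935 kg/m³
  maraging steel: M = 17.6×10⁻³
  nylon: M = 14.5×10⁻³
  alloy steel: M = 11.2×10⁻³
  soda-lime glass: M = 5.50×10⁻³
  brass: M = 4.99×10⁻³
Highest index: maraging steel.

maraging steel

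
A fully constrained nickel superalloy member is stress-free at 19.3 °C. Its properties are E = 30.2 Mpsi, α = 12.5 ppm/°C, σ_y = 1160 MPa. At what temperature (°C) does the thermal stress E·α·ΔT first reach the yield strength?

465 °C

E = 30.2 Mpsi = 208.2 GPa.
E·α·ΔT = 1160 MPa ⇒ ΔT = 1160 / (208.2×10³ × 12.5×10⁻⁶) = 445.7 K.
T = 19.3 + 445.7 = 465.0 °C.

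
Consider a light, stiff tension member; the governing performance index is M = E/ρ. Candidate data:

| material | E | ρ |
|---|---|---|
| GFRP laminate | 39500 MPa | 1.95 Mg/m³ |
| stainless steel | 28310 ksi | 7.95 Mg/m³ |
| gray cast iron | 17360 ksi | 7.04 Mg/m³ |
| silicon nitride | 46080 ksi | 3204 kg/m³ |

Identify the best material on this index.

silicon nitride

In SI units:
  GFRP laminate: E = 39.50 GPa, ρ = 1950 kg/m³
  stainless steel: E = 195.2 GPa, ρ = 7950 kg/m³
  gray cast iron: E = 119.7 GPa, ρ = 7040 kg/m³
  silicon nitride: E = 317.7 GPa, ρ = 3204 kg/m³
  silicon nitride: M = 99.2 MN·m/kg
  stainless steel: M = 24.6 MN·m/kg
  GFRP laminate: M = 20.3 MN·m/kg
  gray cast iron: M = 17.0 MN·m/kg
Silicon nitride has the largest M.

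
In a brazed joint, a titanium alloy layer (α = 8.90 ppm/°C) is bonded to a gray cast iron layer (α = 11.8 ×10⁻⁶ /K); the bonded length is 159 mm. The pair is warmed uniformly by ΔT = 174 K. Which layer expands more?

α(titanium alloy) = 8.90×10⁻⁶/K vs α(gray cast iron) = 11.8×10⁻⁶/K.
Higher α expands more for the same ΔT: gray cast iron.

gray cast iron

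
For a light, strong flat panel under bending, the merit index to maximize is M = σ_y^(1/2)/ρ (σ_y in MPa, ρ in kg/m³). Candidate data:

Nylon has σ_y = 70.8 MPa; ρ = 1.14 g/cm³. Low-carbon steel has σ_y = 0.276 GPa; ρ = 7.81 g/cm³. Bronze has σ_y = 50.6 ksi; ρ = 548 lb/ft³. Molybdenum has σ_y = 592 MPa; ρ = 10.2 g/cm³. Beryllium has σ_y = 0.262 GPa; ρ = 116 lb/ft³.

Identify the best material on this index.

beryllium

In SI units:
  nylon: σ_y = 70.80 MPa, ρ = 1140 kg/m³
  low-carbon steel: σ_y = 276.0 MPa, ρ = 7810 kg/m³
  bronze: σ_y = 348.9 MPa, ρ = 8778 kg/m³
  molybdenum: σ_y = 592.0 MPa, ρ = 10200 kg/m³
  beryllium: σ_y = 262.0 MPa, ρ = 1858 kg/m³
  beryllium: M = 8.71×10⁻³
  nylon: M = 7.38×10⁻³
  molybdenum: M = 2.39×10⁻³
  bronze: M = 2.13×10⁻³
  low-carbon steel: M = 2.13×10⁻³
Beryllium has the largest M.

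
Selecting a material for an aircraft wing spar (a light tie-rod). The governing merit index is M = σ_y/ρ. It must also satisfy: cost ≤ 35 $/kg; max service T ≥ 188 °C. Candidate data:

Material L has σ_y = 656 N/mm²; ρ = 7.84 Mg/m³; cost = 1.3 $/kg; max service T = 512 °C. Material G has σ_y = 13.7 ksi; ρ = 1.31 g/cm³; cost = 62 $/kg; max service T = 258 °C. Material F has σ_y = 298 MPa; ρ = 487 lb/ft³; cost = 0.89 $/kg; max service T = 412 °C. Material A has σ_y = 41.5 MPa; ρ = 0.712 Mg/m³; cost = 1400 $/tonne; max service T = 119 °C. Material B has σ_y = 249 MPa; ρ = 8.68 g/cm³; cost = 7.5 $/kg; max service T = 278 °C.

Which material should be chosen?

material L

Screen on constraints: cost ≤ 35 $/kg; max service T ≥ 188 °C. Survivors: material L, material F, material B.
In SI units:
  material L: σ_y = 656.0 MPa, ρ = 7840 kg/m³
  material F: σ_y = 298.0 MPa, ρ = 7801 kg/m³
  material B: σ_y = 249.0 MPa, ρ = 8680 kg/m³
  material L: M = 83.7 kN·m/kg
  material F: M = 38.2 kN·m/kg
  material B: M = 28.7 kN·m/kg
Highest index: material L.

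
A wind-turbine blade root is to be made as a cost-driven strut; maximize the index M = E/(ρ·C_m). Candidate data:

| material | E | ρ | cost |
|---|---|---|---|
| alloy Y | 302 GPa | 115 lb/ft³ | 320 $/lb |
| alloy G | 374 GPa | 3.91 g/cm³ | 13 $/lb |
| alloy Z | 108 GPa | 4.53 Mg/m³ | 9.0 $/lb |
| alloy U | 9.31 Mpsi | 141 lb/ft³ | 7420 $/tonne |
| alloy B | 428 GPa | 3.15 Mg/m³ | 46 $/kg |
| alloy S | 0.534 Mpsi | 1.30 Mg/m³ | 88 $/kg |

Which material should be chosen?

Convert each candidate to consistent units, then evaluate M:
  alloy Y: E = 302.0 GPa, ρ = 1842 kg/m³, cost = 705.5 $/kg
  alloy G: E = 374.0 GPa, ρ = 3910 kg/m³, cost = 28.66 $/kg
  alloy Z: E = 108.0 GPa, ρ = 4530 kg/m³, cost = 19.84 $/kg
  alloy U: E = 64.19 GPa, ρ = 2259 kg/m³, cost = 7.420 $/kg
  alloy B: E = 428.0 GPa, ρ = 3150 kg/m³, cost = 46.00 $/kg
  alloy S: E = 3.682 GPa, ρ = 1300 kg/m³, cost = 88.00 $/kg
  alloy U: M = 3.83 MN·m per $
  alloy G: M = 3.34 MN·m per $
  alloy B: M = 2.95 MN·m per $
  alloy Z: M = 1.20 MN·m per $
  alloy Y: M = 0.232 MN·m per $
  alloy S: M = 0.0322 MN·m per $
The maximum is for alloy U.

alloy U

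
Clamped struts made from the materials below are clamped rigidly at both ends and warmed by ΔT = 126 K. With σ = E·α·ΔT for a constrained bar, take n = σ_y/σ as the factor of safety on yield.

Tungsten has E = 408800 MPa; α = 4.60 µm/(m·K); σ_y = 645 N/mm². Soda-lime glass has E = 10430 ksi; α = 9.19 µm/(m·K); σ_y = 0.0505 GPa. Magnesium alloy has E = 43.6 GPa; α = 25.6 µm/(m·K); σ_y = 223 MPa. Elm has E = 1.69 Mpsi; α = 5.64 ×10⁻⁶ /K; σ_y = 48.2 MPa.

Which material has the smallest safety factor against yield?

soda-lime glass

With everything in SI (GPa, ×10⁻⁶/K, MPa):
  tungsten: E = 408.8, α = 4.60, σ_y = 645.0 → σ = 237 MPa, n = 2.72
  soda-lime glass: E = 71.91, α = 9.19, σ_y = 50.50 → σ = 83.3 MPa, n = 0.606
  magnesium alloy: E = 43.60, α = 25.6, σ_y = 223.0 → σ = 141 MPa, n = 1.59
  elm: E = 11.65, α = 5.64, σ_y = 48.20 → σ = 8.28 MPa, n = 5.82
Smallest n: soda-lime glass with n = 0.606.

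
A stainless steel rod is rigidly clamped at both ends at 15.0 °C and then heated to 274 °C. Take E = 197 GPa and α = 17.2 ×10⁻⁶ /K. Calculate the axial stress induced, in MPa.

ΔT = 259.0 K. Constrained thermal stress σ = E·α·ΔT = 197.0×10³ MPa × 17.2×10⁻⁶ × 259.0 = 878 MPa (compressive).

878 MPa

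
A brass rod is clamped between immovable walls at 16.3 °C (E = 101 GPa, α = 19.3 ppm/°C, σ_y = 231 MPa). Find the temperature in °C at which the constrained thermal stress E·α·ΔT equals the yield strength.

E·α·ΔT = 231.0 MPa ⇒ ΔT = 231.0 / (101.0×10³ × 19.3×10⁻⁶) = 118.5 K.
T = 16.3 + 118.5 = 134.8 °C.

135 °C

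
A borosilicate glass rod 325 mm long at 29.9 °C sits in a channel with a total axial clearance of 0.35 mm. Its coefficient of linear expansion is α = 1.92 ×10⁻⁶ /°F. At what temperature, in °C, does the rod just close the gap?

342 °C

α = 1.92×10⁻⁶/°F × 9/5 = 3.46×10⁻⁶/K.
α·L₀·ΔT = 0.35 mm ⇒ ΔT = 0.35 / (3.46×10⁻⁶ × 325.0) = 311.6 K.
T = 29.9 + 311.6 = 341.5 °C.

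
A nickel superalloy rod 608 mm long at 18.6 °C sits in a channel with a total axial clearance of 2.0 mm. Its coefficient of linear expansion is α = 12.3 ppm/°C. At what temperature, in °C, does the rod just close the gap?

α·L₀·ΔT = 2.0 mm ⇒ ΔT = 2.0 / (12.3×10⁻⁶ × 608.0) = 267.4 K.
T = 18.6 + 267.4 = 286.0 °C.

286 °C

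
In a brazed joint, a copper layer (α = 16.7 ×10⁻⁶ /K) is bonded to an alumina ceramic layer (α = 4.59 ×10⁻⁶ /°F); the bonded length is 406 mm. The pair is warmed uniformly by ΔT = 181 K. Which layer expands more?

copper

alumina ceramic: α = 4.59×10⁻⁶/°F × 9/5 = 8.26×10⁻⁶/K.
α(copper) = 16.7×10⁻⁶/K vs α(alumina ceramic) = 8.26×10⁻⁶/K.
Higher α expands more for the same ΔT: copper.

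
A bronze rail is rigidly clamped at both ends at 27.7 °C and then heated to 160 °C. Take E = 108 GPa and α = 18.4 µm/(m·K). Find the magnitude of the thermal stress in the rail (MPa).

ΔT = 132.3 K. Constrained thermal stress σ = E·α·ΔT = 108.0×10³ MPa × 18.4×10⁻⁶ × 132.3 = 263 MPa (compressive).

263 MPa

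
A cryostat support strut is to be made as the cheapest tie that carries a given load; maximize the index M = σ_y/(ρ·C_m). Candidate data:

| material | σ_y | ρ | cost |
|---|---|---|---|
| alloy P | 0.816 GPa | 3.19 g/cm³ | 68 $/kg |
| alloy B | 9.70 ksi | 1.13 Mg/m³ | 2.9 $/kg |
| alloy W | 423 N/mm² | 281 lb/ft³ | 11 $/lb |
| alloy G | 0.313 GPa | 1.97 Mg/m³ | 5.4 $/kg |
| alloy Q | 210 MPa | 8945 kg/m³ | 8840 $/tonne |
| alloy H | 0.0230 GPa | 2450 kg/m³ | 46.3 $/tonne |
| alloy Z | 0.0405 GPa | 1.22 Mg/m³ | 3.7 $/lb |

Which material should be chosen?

alloy H

Convert each candidate to consistent units, then evaluate M:
  alloy P: σ_y = 816.0 MPa, ρ = 3190 kg/m³, cost = 68.00 $/kg
  alloy B: σ_y = 66.88 MPa, ρ = 1130 kg/m³, cost = 2.900 $/kg
  alloy W: σ_y = 423.0 MPa, ρ = 4501 kg/m³, cost = 24.25 $/kg
  alloy G: σ_y = 313.0 MPa, ρ = 1970 kg/m³, cost = 5.400 $/kg
  alloy Q: σ_y = 210.0 MPa, ρ = 8945 kg/m³, cost = 8.840 $/kg
  alloy H: σ_y = 23.00 MPa, ρ = 2450 kg/m³, cost = 0.04630 $/kg
  alloy Z: σ_y = 40.50 MPa, ρ = 1220 kg/m³, cost = 8.157 $/kg
  alloy H: M = 203 kN·m per $
  alloy G: M = 29.4 kN·m per $
  alloy B: M = 20.4 kN·m per $
  alloy Z: M = 4.07 kN·m per $
  alloy W: M = 3.88 kN·m per $
  alloy P: M = 3.76 kN·m per $
  alloy Q: M = 2.66 kN·m per $
Highest index: alloy H.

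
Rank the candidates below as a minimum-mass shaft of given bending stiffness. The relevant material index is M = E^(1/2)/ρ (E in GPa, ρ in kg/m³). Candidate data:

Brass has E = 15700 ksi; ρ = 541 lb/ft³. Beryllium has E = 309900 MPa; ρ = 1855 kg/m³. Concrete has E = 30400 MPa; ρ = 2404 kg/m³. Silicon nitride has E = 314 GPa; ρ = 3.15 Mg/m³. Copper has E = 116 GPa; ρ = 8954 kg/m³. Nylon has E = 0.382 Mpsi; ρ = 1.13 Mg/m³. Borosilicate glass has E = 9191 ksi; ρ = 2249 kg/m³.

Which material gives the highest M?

Normalizing units and computing the index:
  brass: E = 108.2 GPa, ρ = 8666 kg/m³
  beryllium: E = 309.9 GPa, ρ = 1855 kg/m³
  concrete: E = 30.40 GPa, ρ = 2404 kg/m³
  silicon nitride: E = 314.0 GPa, ρ = 3150 kg/m³
  copper: E = 116.0 GPa, ρ = 8954 kg/m³
  nylon: E = 2.634 GPa, ρ = 1130 kg/m³
  borosilicate glass: E = 63.37 GPa, ρ = 2249 kg/m³
  beryllium: M = 9.49×10⁻³
  silicon nitride: M = 5.63×10⁻³
  borosilicate glass: M = 3.54×10⁻³
  concrete: M = 2.29×10⁻³
  nylon: M = 1.44×10⁻³
  copper: M = 1.20×10⁻³
  brass: M = 1.20×10⁻³
Highest index: beryllium.

beryllium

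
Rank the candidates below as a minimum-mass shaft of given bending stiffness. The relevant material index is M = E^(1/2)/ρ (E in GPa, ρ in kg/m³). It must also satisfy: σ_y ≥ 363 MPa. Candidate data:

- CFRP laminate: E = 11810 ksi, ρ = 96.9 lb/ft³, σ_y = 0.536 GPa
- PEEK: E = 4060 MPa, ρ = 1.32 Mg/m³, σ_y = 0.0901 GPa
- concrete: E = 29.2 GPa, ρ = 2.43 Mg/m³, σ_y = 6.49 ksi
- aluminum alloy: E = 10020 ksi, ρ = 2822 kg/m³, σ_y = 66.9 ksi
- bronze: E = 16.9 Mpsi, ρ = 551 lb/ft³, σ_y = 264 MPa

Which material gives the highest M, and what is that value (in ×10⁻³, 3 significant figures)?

Screen on constraints: σ_y ≥ 363 MPa. Survivors: CFRP laminate, aluminum alloy.
After converting to SI:
  CFRP laminate: E = 81.43 GPa, ρ = 1552 kg/m³
  aluminum alloy: E = 69.09 GPa, ρ = 2822 kg/m³
  CFRP laminate: M = 5.81×10⁻³
  aluminum alloy: M = 2.95×10⁻³
Highest index: CFRP laminate.

CFRP laminate, M = 5.81×10⁻³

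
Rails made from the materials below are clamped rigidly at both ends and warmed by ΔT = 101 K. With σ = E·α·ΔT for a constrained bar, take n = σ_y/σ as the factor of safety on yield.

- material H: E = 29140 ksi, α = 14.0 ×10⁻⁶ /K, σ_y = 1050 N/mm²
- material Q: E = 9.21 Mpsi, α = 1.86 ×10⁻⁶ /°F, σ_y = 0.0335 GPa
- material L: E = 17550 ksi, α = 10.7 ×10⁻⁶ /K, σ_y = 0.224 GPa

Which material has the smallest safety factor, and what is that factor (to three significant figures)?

material Q, n = 1.56

In consistent units (E in GPa, α in ×10⁻⁶/K, σ_y in MPa):
  material H: E = 200.9, α = 14.0, σ_y = 1050 → σ = 284 MPa, n = 3.70
  material Q: E = 63.50, α = 3.35, σ_y = 33.50 → σ = 21.5 MPa, n = 1.56
  material L: E = 121.0, α = 10.7, σ_y = 224.0 → σ = 131 MPa, n = 1.71
Smallest n: material Q with n = 1.56.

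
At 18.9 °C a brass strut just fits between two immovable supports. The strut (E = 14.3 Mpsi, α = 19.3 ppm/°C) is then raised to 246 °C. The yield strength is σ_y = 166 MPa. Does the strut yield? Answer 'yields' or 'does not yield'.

yields

E = 14.3 Mpsi = 98.60 GPa.
ΔT = 227.1 K. Constrained thermal stress σ = E·α·ΔT = 98.60×10³ MPa × 19.3×10⁻⁶ × 227.1 = 432 MPa (compressive).
Compare to σ_y = 166 MPa: σ ≥ σ_y, so it yields.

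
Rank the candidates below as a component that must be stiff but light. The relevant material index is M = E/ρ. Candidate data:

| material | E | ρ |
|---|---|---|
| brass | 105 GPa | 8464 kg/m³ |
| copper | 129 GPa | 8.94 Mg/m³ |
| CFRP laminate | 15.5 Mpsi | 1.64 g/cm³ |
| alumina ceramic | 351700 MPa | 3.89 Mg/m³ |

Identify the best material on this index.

Putting every candidate on a common basis:
  brass: E = 105.0 GPa, ρ = 8464 kg/m³
  copper: E = 129.0 GPa, ρ = 8940 kg/m³
  CFRP laminate: E = 106.9 GPa, ρ = 1640 kg/m³
  alumina ceramic: E = 351.7 GPa, ρ = 3890 kg/m³
  alumina ceramic: M = 90.4 MN·m/kg
  CFRP laminate: M = 65.2 MN·m/kg
  copper: M = 14.4 MN·m/kg
  brass: M = 12.4 MN·m/kg
Alumina ceramic has the largest M.

alumina ceramic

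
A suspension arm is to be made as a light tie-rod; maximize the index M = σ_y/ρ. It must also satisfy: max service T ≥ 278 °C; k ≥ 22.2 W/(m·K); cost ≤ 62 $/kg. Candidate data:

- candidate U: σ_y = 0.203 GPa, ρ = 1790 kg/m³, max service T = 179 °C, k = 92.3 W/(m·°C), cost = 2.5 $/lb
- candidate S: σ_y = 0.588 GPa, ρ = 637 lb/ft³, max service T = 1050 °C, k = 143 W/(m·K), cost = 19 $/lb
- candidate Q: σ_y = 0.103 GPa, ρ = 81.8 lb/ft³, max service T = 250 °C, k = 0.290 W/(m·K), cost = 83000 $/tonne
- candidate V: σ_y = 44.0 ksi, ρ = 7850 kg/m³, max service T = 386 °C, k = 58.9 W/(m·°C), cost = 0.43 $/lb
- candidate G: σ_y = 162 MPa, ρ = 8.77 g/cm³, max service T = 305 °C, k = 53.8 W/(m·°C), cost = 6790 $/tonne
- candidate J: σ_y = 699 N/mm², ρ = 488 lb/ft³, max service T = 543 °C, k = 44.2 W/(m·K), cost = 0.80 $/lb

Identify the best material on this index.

candidate J

Screen on constraints: max service T ≥ 278 °C; k ≥ 22.2 W/(m·K); cost ≤ 62 $/kg. Survivors: candidate S, candidate V, candidate G, candidate J.
Convert each candidate to consistent units, then evaluate M:
  candidate S: σ_y = 588.0 MPa, ρ = 10200 kg/m³
  candidate V: σ_y = 303.4 MPa, ρ = 7850 kg/m³
  candidate G: σ_y = 162.0 MPa, ρ = 8770 kg/m³
  candidate J: σ_y = 699.0 MPa, ρ = 7817 kg/m³
  candidate J: M = 89.4 kN·m/kg
  candidate S: M = 57.6 kN·m/kg
  candidate V: M = 38.6 kN·m/kg
  candidate G: M = 18.5 kN·m/kg
The maximum is for candidate J.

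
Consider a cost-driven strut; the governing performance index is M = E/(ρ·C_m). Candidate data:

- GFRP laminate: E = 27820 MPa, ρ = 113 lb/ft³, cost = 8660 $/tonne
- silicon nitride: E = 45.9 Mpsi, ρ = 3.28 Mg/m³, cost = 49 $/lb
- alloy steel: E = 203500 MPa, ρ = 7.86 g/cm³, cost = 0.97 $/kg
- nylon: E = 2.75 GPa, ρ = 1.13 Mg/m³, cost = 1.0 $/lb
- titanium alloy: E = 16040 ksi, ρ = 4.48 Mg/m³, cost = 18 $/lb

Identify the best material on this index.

alloy steel

Normalizing units and computing the index:
  GFRP laminate: E = 27.82 GPa, ρ = 1810 kg/m³, cost = 8.660 $/kg
  silicon nitride: E = 316.5 GPa, ρ = 3280 kg/m³, cost = 108.0 $/kg
  alloy steel: E = 203.5 GPa, ρ = 7860 kg/m³, cost = 0.9700 $/kg
  nylon: E = 2.750 GPa, ρ = 1130 kg/m³, cost = 2.205 $/kg
  titanium alloy: E = 110.6 GPa, ρ = 4480 kg/m³, cost = 39.68 $/kg
  alloy steel: M = 26.7 MN·m per $
  GFRP laminate: M = 1.77 MN·m per $
  nylon: M = 1.10 MN·m per $
  silicon nitride: M = 0.893 MN·m per $
  titanium alloy: M = 0.622 MN·m per $
The maximum is for alloy steel.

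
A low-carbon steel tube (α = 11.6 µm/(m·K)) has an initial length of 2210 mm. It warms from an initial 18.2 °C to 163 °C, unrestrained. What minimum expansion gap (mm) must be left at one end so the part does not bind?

3.71 mm

ΔT = 163 − 18.2 = 144.8 K.
ΔL = α·L₀·ΔT = 11.6×10⁻⁶ × 2210 mm × 144.8 K = 3.71 mm.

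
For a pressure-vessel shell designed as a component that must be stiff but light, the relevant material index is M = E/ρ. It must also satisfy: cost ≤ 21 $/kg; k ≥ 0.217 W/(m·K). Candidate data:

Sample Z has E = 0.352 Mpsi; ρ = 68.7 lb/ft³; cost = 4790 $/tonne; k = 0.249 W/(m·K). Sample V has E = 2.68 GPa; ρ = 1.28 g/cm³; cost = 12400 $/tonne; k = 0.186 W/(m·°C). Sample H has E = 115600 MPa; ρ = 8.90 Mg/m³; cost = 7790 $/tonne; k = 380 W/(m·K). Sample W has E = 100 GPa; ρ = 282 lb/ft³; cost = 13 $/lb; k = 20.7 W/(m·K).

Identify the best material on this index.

sample H

Screen on constraints: cost ≤ 21 $/kg; k ≥ 0.217 W/(m·K). Survivors: sample Z, sample H.
Convert each candidate to consistent units, then evaluate M:
  sample Z: E = 2.427 GPa, ρ = 1100 kg/m³
  sample H: E = 115.6 GPa, ρ = 8900 kg/m³
  sample H: M = 13.0 MN·m/kg
  sample Z: M = 2.21 MN·m/kg
Sample H ranks first.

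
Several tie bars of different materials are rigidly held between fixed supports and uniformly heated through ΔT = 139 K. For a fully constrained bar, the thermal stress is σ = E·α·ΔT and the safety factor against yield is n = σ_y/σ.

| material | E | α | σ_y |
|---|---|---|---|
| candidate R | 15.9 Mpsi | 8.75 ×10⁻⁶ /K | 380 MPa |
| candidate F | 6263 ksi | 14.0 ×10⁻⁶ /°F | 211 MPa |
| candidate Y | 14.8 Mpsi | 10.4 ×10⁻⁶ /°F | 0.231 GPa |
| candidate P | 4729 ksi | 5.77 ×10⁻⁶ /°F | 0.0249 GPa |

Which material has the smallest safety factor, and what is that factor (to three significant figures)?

With everything in SI (GPa, ×10⁻⁶/K, MPa):
  candidate R: E = 109.6, α = 8.75, σ_y = 380.0 → σ = 133 MPa, n = 2.85
  candidate F: E = 43.18, α = 25.2, σ_y = 211.0 → σ = 151 MPa, n = 1.39
  candidate Y: E = 102.0, α = 18.7, σ_y = 231.0 → σ = 266 MPa, n = 0.870
  candidate P: E = 32.61, α = 10.4, σ_y = 24.90 → σ = 47.1 MPa, n = 0.529
Smallest n: candidate P with n = 0.529.

candidate P, n = 0.529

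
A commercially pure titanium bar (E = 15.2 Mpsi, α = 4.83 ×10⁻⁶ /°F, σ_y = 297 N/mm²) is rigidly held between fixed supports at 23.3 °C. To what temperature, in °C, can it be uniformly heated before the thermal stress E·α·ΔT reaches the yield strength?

E = 15.2 Mpsi = 104.8 GPa.
α = 4.83×10⁻⁶/°F × 9/5 = 8.69×10⁻⁶/K.
σ_y = 297 N/mm² = 297.0 MPa.
E·α·ΔT = 297.0 MPa ⇒ ΔT = 297.0 / (104.8×10³ × 8.69×10⁻⁶) = 326.0 K.
T = 23.3 + 326.0 = 349.3 °C.

349 °C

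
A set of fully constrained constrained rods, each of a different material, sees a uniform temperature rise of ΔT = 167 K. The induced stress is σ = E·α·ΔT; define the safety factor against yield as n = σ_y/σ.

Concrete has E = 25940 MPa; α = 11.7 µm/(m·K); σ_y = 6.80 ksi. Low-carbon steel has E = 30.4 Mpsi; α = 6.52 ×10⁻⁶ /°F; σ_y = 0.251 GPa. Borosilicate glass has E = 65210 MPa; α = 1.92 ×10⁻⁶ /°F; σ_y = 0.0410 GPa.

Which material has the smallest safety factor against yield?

low-carbon steel

Per material, after unit conversion:
  concrete: E = 25.94, α = 11.7, σ_y = 46.88 → σ = 50.7 MPa, n = 0.925
  low-carbon steel: E = 209.6, α = 11.7, σ_y = 251.0 → σ = 411 MPa, n = 0.611
  borosilicate glass: E = 65.21, α = 3.46, σ_y = 41.00 → σ = 37.6 MPa, n = 1.09
Smallest n: low-carbon steel with n = 0.611.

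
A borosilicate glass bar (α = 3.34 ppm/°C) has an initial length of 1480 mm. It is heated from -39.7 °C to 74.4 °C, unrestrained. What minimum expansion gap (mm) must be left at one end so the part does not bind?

0.564 mm

ΔT = 74.4 − (-39.7) = 114.1 K.
ΔL = α·L₀·ΔT = 3.34×10⁻⁶ × 1480 mm × 114.1 K = 0.564 mm.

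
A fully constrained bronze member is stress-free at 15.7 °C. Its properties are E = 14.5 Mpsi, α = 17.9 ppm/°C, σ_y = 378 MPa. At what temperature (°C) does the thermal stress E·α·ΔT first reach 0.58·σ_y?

E = 14.5 Mpsi = 99.97 GPa.
E·α·ΔT = 219.2 MPa ⇒ ΔT = 219.2 / (99.97×10³ × 17.9×10⁻⁶) = 122.5 K.
T = 15.7 + 122.5 = 138.2 °C.

138 °C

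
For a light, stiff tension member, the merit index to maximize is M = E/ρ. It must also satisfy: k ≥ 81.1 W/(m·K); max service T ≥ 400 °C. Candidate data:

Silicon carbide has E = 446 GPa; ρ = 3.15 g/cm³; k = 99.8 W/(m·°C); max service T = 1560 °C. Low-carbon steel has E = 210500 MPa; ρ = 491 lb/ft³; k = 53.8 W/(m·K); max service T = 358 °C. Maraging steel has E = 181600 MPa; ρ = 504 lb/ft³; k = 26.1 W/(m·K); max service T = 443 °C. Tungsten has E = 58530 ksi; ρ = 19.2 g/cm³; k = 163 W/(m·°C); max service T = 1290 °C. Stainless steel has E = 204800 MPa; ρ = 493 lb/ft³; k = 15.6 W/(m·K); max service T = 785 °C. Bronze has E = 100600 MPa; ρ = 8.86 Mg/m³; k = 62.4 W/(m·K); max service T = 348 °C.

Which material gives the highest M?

silicon carbide

Screen on constraints: k ≥ 81.1 W/(m·K); max service T ≥ 400 °C. Survivors: silicon carbide, tungsten.
Normalizing units and computing the index:
  silicon carbide: E = 446.0 GPa, ρ = 3150 kg/m³
  tungsten: E = 403.6 GPa, ρ = 19200 kg/m³
  silicon carbide: M = 142 MN·m/kg
  tungsten: M = 21.0 MN·m/kg
Silicon carbide has the largest M.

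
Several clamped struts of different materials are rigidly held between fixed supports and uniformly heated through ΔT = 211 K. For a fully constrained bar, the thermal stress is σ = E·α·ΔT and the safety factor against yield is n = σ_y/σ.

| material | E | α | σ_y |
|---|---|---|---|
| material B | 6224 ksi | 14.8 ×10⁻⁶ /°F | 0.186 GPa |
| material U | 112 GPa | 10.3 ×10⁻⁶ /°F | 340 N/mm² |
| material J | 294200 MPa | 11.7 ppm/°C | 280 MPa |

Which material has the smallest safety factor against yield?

With everything in SI (GPa, ×10⁻⁶/K, MPa):
  material B: E = 42.91, α = 26.6, σ_y = 186.0 → σ = 241 MPa, n = 0.771
  material U: E = 112.0, α = 18.5, σ_y = 340.0 → σ = 438 MPa, n = 0.776
  material J: E = 294.2, α = 11.7, σ_y = 280.0 → σ = 726 MPa, n = 0.386
The minimum is material J at n = 0.386.

material J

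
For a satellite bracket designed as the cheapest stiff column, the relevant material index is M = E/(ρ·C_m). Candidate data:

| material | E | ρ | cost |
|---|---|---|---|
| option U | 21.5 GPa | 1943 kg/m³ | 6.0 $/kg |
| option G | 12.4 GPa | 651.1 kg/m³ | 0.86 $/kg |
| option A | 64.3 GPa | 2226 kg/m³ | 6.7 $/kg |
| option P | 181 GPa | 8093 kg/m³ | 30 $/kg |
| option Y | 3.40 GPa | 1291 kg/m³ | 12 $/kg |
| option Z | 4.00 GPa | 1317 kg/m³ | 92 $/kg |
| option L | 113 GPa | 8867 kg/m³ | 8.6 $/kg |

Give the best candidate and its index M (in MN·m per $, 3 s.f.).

Per-candidate index values:
  option G: M = 22.1 MN·m per $
  option A: M = 4.31 MN·m per $
  option U: M = 1.84 MN·m per $
  option L: M = 1.48 MN·m per $
  option P: M = 0.746 MN·m per $
  option Y: M = 0.219 MN·m per $
  option Z: M = 0.0330 MN·m per $
Option G ranks first.

option G, M = 22.1 MN·m per $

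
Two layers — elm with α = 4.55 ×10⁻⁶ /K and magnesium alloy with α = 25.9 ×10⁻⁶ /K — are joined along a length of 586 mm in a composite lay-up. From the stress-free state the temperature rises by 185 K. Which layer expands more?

magnesium alloy

α(elm) = 4.55×10⁻⁶/K vs α(magnesium alloy) = 25.9×10⁻⁶/K.
Higher α expands more for the same ΔT: magnesium alloy.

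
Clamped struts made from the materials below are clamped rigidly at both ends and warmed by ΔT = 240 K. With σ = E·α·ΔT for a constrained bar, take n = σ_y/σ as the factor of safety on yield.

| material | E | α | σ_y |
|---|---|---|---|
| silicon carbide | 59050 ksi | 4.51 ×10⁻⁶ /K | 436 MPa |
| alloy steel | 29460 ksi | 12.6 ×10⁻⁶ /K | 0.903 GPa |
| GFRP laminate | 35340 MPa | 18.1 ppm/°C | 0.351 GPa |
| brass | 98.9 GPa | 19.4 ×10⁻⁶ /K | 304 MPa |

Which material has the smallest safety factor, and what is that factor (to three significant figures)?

brass, n = 0.660

Converting E to GPa, α to ×10⁻⁶/K, σ_y to MPa, then σ and n for each:
  silicon carbide: E = 407.1, α = 4.51, σ_y = 436.0 → σ = 441 MPa, n = 0.989
  alloy steel: E = 203.1, α = 12.6, σ_y = 903.0 → σ = 614 MPa, n = 1.47
  GFRP laminate: E = 35.34, α = 18.1, σ_y = 351.0 → σ = 154 MPa, n = 2.29
  brass: E = 98.90, α = 19.4, σ_y = 304.0 → σ = 460 MPa, n = 0.660
The minimum is brass at n = 0.660.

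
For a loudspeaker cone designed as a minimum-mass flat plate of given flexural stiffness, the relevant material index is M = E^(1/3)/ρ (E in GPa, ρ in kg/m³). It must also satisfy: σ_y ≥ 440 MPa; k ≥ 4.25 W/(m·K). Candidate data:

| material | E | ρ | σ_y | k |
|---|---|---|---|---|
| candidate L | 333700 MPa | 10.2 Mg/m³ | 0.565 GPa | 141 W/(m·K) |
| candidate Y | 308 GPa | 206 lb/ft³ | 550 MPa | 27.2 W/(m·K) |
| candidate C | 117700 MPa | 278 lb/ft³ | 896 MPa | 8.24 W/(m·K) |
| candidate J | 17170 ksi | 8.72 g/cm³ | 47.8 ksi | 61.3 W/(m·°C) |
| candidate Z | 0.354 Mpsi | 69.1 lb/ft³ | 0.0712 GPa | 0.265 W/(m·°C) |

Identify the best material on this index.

Screen on constraints: σ_y ≥ 440 MPa; k ≥ 4.25 W/(m·K). Survivors: candidate L, candidate Y, candidate C.
In SI units:
  candidate L: E = 333.7 GPa, ρ = 10200 kg/m³
  candidate Y: E = 308.0 GPa, ρ = 3300 kg/m³
  candidate C: E = 117.7 GPa, ρ = 4453 kg/m³
  candidate Y: M = 2.05×10⁻³
  candidate C: M = 1.10×10⁻³
  candidate L: M = 0.680×10⁻³
Highest index: candidate Y.

candidate Y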